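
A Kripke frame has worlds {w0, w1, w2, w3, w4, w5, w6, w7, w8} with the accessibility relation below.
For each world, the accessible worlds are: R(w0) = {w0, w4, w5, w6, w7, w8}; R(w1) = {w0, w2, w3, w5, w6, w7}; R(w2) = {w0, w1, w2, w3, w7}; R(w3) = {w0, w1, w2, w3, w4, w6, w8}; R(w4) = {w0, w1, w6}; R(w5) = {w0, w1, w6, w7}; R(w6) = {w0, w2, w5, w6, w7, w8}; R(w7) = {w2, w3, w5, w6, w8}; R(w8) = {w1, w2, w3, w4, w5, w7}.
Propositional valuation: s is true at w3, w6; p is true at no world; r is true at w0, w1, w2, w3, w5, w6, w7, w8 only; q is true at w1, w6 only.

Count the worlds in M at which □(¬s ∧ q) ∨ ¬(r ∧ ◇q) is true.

1

Let φ = □(¬s ∧ q) ∨ ¬(r ∧ ◇q). Evaluate φ at each world:
  w0 (successors {w0, w4, w5, w6, w7, w8}): φ is false.
  w1 (successors {w0, w2, w3, w5, w6, w7}): φ is false.
  w2 (successors {w0, w1, w2, w3, w7}): φ is false.
  w3 (successors {w0, w1, w2, w3, w4, w6, w8}): φ is false.
  w4 (successors {w0, w1, w6}): φ is true.
  w5 (successors {w0, w1, w6, w7}): φ is false.
  w6 (successors {w0, w2, w5, w6, w7, w8}): φ is false.
  w7 (successors {w2, w3, w5, w6, w8}): φ is false.
  w8 (successors {w1, w2, w3, w4, w5, w7}): φ is false.
For instance, at w6:
  At w6: □(¬s ∧ q) is false, ¬(r ∧ ◇q) is false, so □(¬s ∧ q) ∨ ¬(r ∧ ◇q) is false.
    At w6: □(¬s ∧ q) requires ¬s ∧ q at every successor {w0, w2, w5, w6, w7, w8}.
      ¬s ∧ q fails at w0, so □(¬s ∧ q) is false at w6.
    At w6: r ∧ ◇q is true, so ¬(r ∧ ◇q) is false.
      At w6: r is true, ◇q is true, so r ∧ ◇q is true.
Satisfying worlds: {w4}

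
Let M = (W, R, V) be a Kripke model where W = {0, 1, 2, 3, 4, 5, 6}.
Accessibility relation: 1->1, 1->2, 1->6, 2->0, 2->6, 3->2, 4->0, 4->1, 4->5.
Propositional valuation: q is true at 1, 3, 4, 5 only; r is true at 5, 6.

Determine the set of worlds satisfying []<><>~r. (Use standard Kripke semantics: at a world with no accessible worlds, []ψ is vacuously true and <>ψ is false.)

Let φ = []<><>~r. Evaluate φ at each world:
  0 (successors ∅): φ is true.
  1 (successors {1, 2, 6}): φ is false.
  2 (successors {0, 6}): φ is false.
  3 (successors {2}): φ is false.
  4 (successors {0, 1, 5}): φ is false.
  5 (successors ∅): φ is true.
  6 (successors ∅): φ is true.
For instance, at 1:
  At 1: []<><>~r requires <><>~r at every successor {1, 2, 6}.
    <><>~r fails at 2, so []<><>~r is false at 1.
      At 2: <><>~r requires <>~r at some successor in {0, 6}.
        At 0: <>~r is false.
        At 6: <>~r is false.
      So <><>~r is false at 2.
Satisfying worlds: {0, 5, 6}

0, 5, 6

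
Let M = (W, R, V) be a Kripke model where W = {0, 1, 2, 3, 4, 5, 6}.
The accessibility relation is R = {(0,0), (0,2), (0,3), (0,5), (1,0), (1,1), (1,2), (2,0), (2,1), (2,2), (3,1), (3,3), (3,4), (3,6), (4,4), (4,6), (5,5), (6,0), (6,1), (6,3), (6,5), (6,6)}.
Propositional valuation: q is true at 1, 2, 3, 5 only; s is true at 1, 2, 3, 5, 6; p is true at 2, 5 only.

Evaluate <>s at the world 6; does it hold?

At 6: <>s requires s at some successor in {0, 1, 3, 5, 6}.
  s holds at 1, so <>s is true at 6.

Yes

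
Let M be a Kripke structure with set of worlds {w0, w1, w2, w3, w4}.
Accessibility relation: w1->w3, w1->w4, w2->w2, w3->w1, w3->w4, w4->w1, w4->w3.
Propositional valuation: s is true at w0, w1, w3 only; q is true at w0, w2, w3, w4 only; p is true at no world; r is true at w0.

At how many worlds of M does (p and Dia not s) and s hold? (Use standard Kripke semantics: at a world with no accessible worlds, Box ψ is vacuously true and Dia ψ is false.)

0

Let φ = (p and Dia not s) and s. Evaluate φ at each world:
  w0 (successors ∅): φ is false.
  w1 (successors {w3, w4}): φ is false.
  w2 (successors {w2}): φ is false.
  w3 (successors {w1, w4}): φ is false.
  w4 (successors {w1, w3}): φ is false.
For instance, at w4:
  At w4: p and Dia not s is false, s is false, so (p and Dia not s) and s is false.
    At w4: p is false, Dia not s is false, so p and Dia not s is false.
      At w4: Dia not s requires not s at some successor in {w1, w3}.
        At w1: not s is false.
        At w3: not s is false.
      So Dia not s is false at w4.
Satisfying worlds: none.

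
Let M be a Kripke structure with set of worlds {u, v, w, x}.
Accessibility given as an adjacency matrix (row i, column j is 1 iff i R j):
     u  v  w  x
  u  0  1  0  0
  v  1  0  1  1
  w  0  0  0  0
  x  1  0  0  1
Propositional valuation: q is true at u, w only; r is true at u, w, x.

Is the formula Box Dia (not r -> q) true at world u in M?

Yes

Recall that Box ψ holds at a world iff ψ holds at every accessible world, and Dia ψ holds iff ψ holds at some accessible world.
At u: Box Dia (not r -> q) requires Dia (not r -> q) at every successor {v}.
    At v: Dia (not r -> q) requires not r -> q at some successor in {u, w, x}.
      not r -> q holds at u, so Dia (not r -> q) is true at v.
So Box Dia (not r -> q) is true at u.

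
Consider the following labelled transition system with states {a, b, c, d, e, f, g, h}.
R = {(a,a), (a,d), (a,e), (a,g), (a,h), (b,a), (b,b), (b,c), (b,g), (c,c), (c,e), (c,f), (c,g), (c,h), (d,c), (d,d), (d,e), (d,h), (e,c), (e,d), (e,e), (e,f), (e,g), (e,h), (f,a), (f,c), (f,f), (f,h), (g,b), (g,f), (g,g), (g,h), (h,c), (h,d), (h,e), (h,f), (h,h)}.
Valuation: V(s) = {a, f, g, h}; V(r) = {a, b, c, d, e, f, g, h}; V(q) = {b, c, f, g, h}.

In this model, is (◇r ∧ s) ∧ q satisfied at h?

Yes

Recall that ◇ψ holds at a world iff ψ holds at some accessible world.
At h: ◇r ∧ s is true, q is true, so (◇r ∧ s) ∧ q is true.
  At h: ◇r is true, s is true, so ◇r ∧ s is true.
    At h: ◇r requires r at some successor in {c, d, e, f, h}.
      r holds at c, so ◇r is true at h.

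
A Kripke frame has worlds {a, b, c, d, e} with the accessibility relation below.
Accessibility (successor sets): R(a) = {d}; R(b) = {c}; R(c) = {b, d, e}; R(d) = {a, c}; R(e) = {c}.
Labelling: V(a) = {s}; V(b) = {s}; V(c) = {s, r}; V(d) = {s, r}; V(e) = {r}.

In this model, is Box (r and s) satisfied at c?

No

Recall that Box ψ holds at a world iff ψ holds at every accessible world, and Dia ψ holds iff ψ holds at some accessible world.
At c: Box (r and s) requires r and s at every successor {b, d, e}.
  r and s fails at b, so Box (r and s) is false at c.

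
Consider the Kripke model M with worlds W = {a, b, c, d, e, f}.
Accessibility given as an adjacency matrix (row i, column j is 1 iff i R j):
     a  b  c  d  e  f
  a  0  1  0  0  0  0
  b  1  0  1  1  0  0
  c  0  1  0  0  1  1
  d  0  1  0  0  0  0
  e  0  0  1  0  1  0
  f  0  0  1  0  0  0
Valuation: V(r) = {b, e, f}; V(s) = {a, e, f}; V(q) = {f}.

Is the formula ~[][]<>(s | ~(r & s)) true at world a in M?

Recall that []ψ holds at a world iff ψ holds at every accessible world, and <>ψ holds iff ψ holds at some accessible world.
At a: [][]<>(s | ~(r & s)) is true, so ~[][]<>(s | ~(r & s)) is false.
  At a: [][]<>(s | ~(r & s)) requires []<>(s | ~(r & s)) at every successor {b}.
      At b: []<>(s | ~(r & s)) requires <>(s | ~(r & s)) at every successor {a, c, d}.
        At a: <>(s | ~(r & s)) is true.
        At c: <>(s | ~(r & s)) is true.
        At d: <>(s | ~(r & s)) is true.
      So []<>(s | ~(r & s)) is true at b.
  So [][]<>(s | ~(r & s)) is true at a.

No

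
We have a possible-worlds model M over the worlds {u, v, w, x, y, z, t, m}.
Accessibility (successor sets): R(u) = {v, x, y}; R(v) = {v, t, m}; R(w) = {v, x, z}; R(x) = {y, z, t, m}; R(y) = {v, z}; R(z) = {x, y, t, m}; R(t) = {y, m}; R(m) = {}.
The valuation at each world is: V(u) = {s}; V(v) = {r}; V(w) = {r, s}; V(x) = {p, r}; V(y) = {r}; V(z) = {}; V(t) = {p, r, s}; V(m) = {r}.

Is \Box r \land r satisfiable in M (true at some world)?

Let φ = \Box r \land r. Evaluate φ at each world:
  u (successors {v, x, y}): φ is false.
  v (successors {v, t, m}): φ is true.
  w (successors {v, x, z}): φ is false.
  x (successors {y, z, t, m}): φ is false.
  y (successors {v, z}): φ is false.
  z (successors {x, y, t, m}): φ is false.
  t (successors {y, m}): φ is true.
  m (successors ∅): φ is true.
Detail at v (witness):
  At v: \Box r is true, r is true, so \Box r \land r is true.
    At v: \Box r requires r at every successor {v, t, m}.
      At v: r is true.
      At t: r is true.
      At m: r is true.
    So \Box r is true at v.

Yes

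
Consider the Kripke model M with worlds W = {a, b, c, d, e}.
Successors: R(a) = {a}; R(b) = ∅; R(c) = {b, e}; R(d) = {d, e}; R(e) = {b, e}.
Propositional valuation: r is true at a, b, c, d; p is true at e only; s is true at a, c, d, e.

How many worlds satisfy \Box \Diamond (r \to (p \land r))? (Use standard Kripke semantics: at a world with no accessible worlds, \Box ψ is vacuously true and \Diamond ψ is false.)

Recall that \Box ψ holds at a world iff ψ holds at every accessible world, and \Diamond ψ holds iff ψ holds at some accessible world.
Let φ = \Box \Diamond (r \to (p \land r)). Evaluate φ at each world:
  a (successors {a}): φ is false.
  b (successors ∅): φ is true.
  c (successors {b, e}): φ is false.
  d (successors {d, e}): φ is true.
  e (successors {b, e}): φ is false.
For instance, at a:
  At a: \Box \Diamond (r \to (p \land r)) requires \Diamond (r \to (p \land r)) at every successor {a}.
    \Diamond (r \to (p \land r)) fails at a, so \Box \Diamond (r \to (p \land r)) is false at a.
      At a: \Diamond (r \to (p \land r)) requires r \to (p \land r) at some successor in {a}.
        At a: r \to (p \land r) is false.
      So \Diamond (r \to (p \land r)) is false at a.
Satisfying worlds: {b, d}

2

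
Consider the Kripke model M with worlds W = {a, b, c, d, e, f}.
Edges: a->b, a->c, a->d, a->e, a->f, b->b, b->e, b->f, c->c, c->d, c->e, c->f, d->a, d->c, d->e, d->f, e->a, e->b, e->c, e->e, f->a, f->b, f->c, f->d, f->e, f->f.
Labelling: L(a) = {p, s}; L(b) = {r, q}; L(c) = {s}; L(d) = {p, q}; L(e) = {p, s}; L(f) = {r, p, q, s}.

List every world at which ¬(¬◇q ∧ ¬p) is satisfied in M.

Recall that ◇ψ holds at a world iff ψ holds at some accessible world.
Let φ = ¬(¬◇q ∧ ¬p). Evaluate φ at each world:
  a (successors {b, c, d, e, f}): φ is true.
  b (successors {b, e, f}): φ is true.
  c (successors {c, d, e, f}): φ is true.
  d (successors {a, c, e, f}): φ is true.
  e (successors {a, b, c, e}): φ is true.
  f (successors {a, b, c, d, e, f}): φ is true.
For instance, at a:
  At a: ¬◇q ∧ ¬p is false, so ¬(¬◇q ∧ ¬p) is true.
    At a: ¬◇q is false, ¬p is false, so ¬◇q ∧ ¬p is false.
      At a: ◇q is true, so ¬◇q is false.
Satisfying worlds: {a, b, c, d, e, f}

a, b, c, d, e, f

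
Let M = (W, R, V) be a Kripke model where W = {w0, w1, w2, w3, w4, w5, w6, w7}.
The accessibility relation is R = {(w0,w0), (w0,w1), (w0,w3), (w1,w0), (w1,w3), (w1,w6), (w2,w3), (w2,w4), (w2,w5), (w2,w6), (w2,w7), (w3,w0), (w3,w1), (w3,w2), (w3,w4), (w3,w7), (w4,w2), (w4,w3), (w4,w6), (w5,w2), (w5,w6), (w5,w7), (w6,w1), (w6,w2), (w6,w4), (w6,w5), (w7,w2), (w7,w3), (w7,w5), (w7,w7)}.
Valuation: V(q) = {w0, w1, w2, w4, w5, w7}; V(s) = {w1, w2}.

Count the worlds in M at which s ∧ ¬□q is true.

Let φ = s ∧ ¬□q. Evaluate φ at each world:
  w0 (successors {w0, w1, w3}): φ is false.
  w1 (successors {w0, w3, w6}): φ is true.
  w2 (successors {w3, w4, w5, w6, w7}): φ is true.
  w3 (successors {w0, w1, w2, w4, w7}): φ is false.
  w4 (successors {w2, w3, w6}): φ is false.
  w5 (successors {w2, w6, w7}): φ is false.
  w6 (successors {w1, w2, w4, w5}): φ is false.
  w7 (successors {w2, w3, w5, w7}): φ is false.
For instance, at w6:
  At w6: s is false, ¬□q is false, so s ∧ ¬□q is false.
    At w6: □q is true, so ¬□q is false.
      At w6: □q requires q at every successor {w1, w2, w4, w5}.
        At w1: q is true.
        At w2: q is true.
        At w4: q is true.
        At w5: q is true.
      So □q is true at w6.
Satisfying worlds: {w1, w2}

2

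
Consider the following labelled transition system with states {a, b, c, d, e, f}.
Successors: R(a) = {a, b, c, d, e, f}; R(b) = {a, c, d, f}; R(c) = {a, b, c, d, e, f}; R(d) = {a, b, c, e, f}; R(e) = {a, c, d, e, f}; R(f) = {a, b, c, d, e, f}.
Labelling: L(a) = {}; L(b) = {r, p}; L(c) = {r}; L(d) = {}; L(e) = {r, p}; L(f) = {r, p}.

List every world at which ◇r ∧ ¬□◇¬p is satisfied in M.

Recall that □ψ holds at a world iff ψ holds at every accessible world, and ◇ψ holds iff ψ holds at some accessible world.
Let φ = ◇r ∧ ¬□◇¬p. Evaluate φ at each world:
  a (successors {a, b, c, d, e, f}): φ is false.
  b (successors {a, c, d, f}): φ is false.
  c (successors {a, b, c, d, e, f}): φ is false.
  d (successors {a, b, c, e, f}): φ is false.
  e (successors {a, c, d, e, f}): φ is false.
  f (successors {a, b, c, d, e, f}): φ is false.
For instance, at a:
  At a: ◇r is true, ¬□◇¬p is false, so ◇r ∧ ¬□◇¬p is false.
    At a: ◇r requires r at some successor in {a, b, c, d, e, f}.
      r holds at b, so ◇r is true at a.
    At a: □◇¬p is true, so ¬□◇¬p is false.
      At a: □◇¬p requires ◇¬p at every successor {a, b, c, d, e, f}.
        At a: ◇¬p is true.
        At b: ◇¬p is true.
        At c: ◇¬p is true.
        At d: ◇¬p is true.
        At e: ◇¬p is true.
        At f: ◇¬p is true.
      So □◇¬p is true at a.
Satisfying worlds: none.

none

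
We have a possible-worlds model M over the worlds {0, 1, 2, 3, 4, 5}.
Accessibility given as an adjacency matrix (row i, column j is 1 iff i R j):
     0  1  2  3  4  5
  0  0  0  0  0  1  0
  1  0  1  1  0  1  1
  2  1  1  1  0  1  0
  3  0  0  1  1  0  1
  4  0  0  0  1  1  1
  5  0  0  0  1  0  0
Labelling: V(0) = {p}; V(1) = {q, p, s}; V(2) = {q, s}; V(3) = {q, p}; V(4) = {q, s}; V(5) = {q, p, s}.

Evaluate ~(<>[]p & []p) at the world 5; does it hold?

At 5: <>[]p & []p is false, so ~(<>[]p & []p) is true.
  At 5: <>[]p is false, []p is true, so <>[]p & []p is false.
    At 5: <>[]p requires []p at some successor in {3}.
      At 3: []p is false.
    So <>[]p is false at 5.
    At 5: []p requires p at every successor {3}.
      At 3: p is true.
    So []p is true at 5.

Yes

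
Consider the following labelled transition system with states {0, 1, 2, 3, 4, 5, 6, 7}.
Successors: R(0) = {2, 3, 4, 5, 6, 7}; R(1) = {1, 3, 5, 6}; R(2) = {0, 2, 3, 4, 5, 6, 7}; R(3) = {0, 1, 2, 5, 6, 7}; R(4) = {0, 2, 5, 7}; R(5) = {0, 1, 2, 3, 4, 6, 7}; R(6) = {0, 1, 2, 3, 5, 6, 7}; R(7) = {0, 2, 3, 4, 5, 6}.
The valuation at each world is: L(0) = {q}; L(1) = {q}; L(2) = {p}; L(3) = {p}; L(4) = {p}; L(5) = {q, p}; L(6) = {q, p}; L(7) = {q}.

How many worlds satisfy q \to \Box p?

3

Recall that \Box ψ holds at a world iff ψ holds at every accessible world, and \Diamond ψ holds iff ψ holds at some accessible world.
Let φ = q \to \Box p. Evaluate φ at each world:
  0 (successors {2, 3, 4, 5, 6, 7}): φ is false.
  1 (successors {1, 3, 5, 6}): φ is false.
  2 (successors {0, 2, 3, 4, 5, 6, 7}): φ is true.
  3 (successors {0, 1, 2, 5, 6, 7}): φ is true.
  4 (successors {0, 2, 5, 7}): φ is true.
  5 (successors {0, 1, 2, 3, 4, 6, 7}): φ is false.
  6 (successors {0, 1, 2, 3, 5, 6, 7}): φ is false.
  7 (successors {0, 2, 3, 4, 5, 6}): φ is false.
For instance, at 3:
  At 3: q is false, \Box p is false, so q \to \Box p is true.
    At 3: \Box p requires p at every successor {0, 1, 2, 5, 6, 7}.
      p fails at 0, so \Box p is false at 3.
Satisfying worlds: {2, 3, 4}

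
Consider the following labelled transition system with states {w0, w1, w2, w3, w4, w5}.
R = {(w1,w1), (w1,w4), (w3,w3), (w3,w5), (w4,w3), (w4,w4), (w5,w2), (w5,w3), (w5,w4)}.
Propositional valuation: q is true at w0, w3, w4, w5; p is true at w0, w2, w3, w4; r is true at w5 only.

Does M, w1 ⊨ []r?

At w1: []r requires r at every successor {w1, w4}.
  r fails at w1, so []r is false at w1.

No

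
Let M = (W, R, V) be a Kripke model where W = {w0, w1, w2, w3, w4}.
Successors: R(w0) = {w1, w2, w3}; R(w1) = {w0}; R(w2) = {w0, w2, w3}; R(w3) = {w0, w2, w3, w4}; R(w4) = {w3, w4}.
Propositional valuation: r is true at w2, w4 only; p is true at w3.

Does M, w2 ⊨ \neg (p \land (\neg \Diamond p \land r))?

At w2: p \land (\neg \Diamond p \land r) is false, so \neg (p \land (\neg \Diamond p \land r)) is true.
  At w2: p is false, \neg \Diamond p \land r is false, so p \land (\neg \Diamond p \land r) is false.
    At w2: \neg \Diamond p is false, r is true, so \neg \Diamond p \land r is false.
      At w2: \Diamond p is true, so \neg \Diamond p is false.

Yes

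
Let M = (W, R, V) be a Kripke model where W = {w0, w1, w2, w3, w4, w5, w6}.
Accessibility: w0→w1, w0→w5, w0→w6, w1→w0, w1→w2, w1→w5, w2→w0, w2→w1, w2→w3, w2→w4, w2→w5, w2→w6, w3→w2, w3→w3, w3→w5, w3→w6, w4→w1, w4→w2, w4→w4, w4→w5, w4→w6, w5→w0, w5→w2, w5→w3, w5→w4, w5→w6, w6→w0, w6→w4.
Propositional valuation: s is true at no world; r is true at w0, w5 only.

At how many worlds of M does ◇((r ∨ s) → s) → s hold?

Let φ = ◇((r ∨ s) → s) → s. Evaluate φ at each world:
  w0 (successors {w1, w5, w6}): φ is false.
  w1 (successors {w0, w2, w5}): φ is false.
  w2 (successors {w0, w1, w3, w4, w5, w6}): φ is false.
  w3 (successors {w2, w3, w5, w6}): φ is false.
  w4 (successors {w1, w2, w4, w5, w6}): φ is false.
  w5 (successors {w0, w2, w3, w4, w6}): φ is false.
  w6 (successors {w0, w4}): φ is false.
For instance, at w6:
  At w6: ◇((r ∨ s) → s) is true, s is false, so ◇((r ∨ s) → s) → s is false.
    At w6: ◇((r ∨ s) → s) requires (r ∨ s) → s at some successor in {w0, w4}.
      (r ∨ s) → s holds at w4, so ◇((r ∨ s) → s) is true at w6.
Satisfying worlds: none.

0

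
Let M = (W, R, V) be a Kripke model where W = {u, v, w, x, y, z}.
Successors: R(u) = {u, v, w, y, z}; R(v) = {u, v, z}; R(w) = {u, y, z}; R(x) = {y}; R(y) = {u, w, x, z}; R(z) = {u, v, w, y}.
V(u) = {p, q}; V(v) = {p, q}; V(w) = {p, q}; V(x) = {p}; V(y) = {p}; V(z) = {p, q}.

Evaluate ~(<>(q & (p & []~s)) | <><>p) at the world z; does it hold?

At z: <>(q & (p & []~s)) | <><>p is true, so ~(<>(q & (p & []~s)) | <><>p) is false.
  At z: <>(q & (p & []~s)) is true, <><>p is true, so <>(q & (p & []~s)) | <><>p is true.
    At z: <>(q & (p & []~s)) requires q & (p & []~s) at some successor in {u, v, w, y}.
      q & (p & []~s) holds at u, so <>(q & (p & []~s)) is true at z.
    At z: <><>p requires <>p at some successor in {u, v, w, y}.
      <>p holds at u, so <><>p is true at z.

No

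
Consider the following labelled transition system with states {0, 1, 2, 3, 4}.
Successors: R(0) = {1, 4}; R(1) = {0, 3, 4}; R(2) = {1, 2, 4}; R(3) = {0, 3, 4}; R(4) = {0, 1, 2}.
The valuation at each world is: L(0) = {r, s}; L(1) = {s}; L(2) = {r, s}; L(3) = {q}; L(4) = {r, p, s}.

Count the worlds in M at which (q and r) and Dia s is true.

0

Recall that Dia ψ holds at a world iff ψ holds at some accessible world.
Let φ = (q and r) and Dia s. Evaluate φ at each world:
  0 (successors {1, 4}): φ is false.
  1 (successors {0, 3, 4}): φ is false.
  2 (successors {1, 2, 4}): φ is false.
  3 (successors {0, 3, 4}): φ is false.
  4 (successors {0, 1, 2}): φ is false.
For instance, at 3:
  At 3: q and r is false, Dia s is true, so (q and r) and Dia s is false.
    At 3: Dia s requires s at some successor in {0, 3, 4}.
      s holds at 0, so Dia s is true at 3.
Satisfying worlds: none.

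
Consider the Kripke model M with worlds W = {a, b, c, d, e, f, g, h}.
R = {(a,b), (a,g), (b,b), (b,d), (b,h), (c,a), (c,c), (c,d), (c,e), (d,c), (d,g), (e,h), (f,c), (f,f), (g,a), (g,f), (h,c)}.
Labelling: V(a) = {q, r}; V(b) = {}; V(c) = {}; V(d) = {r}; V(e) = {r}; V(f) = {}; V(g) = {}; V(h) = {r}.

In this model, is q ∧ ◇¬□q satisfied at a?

At a: q is true, ◇¬□q is true, so q ∧ ◇¬□q is true.
  At a: ◇¬□q requires ¬□q at some successor in {b, g}.
    ¬□q holds at b, so ◇¬□q is true at a.
      At b: □q is false, so ¬□q is true.

Yes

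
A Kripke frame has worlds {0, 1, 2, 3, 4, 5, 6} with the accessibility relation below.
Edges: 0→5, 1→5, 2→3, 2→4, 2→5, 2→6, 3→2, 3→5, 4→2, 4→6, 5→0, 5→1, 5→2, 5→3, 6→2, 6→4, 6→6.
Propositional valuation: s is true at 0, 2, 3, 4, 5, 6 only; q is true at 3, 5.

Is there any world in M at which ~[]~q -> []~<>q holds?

Yes

Recall that []ψ holds at a world iff ψ holds at every accessible world, and <>ψ holds iff ψ holds at some accessible world.
Let φ = ~[]~q -> []~<>q. Evaluate φ at each world:
  0 (successors {5}): φ is false.
  1 (successors {5}): φ is false.
  2 (successors {3, 4, 5, 6}): φ is false.
  3 (successors {2, 5}): φ is false.
  4 (successors {2, 6}): φ is true.
  5 (successors {0, 1, 2, 3}): φ is false.
  6 (successors {2, 4, 6}): φ is true.
Detail at 4 (witness):
  At 4: ~[]~q is false, []~<>q is false, so ~[]~q -> []~<>q is true.
    At 4: []~q is true, so ~[]~q is false.
      At 4: []~q requires ~q at every successor {2, 6}.
        At 2: ~q is true.
        At 6: ~q is true.
      So []~q is true at 4.
    At 4: []~<>q requires ~<>q at every successor {2, 6}.
      ~<>q fails at 2, so []~<>q is false at 4.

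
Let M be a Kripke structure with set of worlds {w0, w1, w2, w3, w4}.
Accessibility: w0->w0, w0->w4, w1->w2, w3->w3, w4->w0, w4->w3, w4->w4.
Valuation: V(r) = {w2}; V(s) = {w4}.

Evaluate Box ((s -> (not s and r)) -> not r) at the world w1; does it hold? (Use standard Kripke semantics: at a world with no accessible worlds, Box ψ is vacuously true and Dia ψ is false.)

No

At w1: Box ((s -> (not s and r)) -> not r) requires (s -> (not s and r)) -> not r at every successor {w2}.
  (s -> (not s and r)) -> not r fails at w2, so Box ((s -> (not s and r)) -> not r) is false at w1.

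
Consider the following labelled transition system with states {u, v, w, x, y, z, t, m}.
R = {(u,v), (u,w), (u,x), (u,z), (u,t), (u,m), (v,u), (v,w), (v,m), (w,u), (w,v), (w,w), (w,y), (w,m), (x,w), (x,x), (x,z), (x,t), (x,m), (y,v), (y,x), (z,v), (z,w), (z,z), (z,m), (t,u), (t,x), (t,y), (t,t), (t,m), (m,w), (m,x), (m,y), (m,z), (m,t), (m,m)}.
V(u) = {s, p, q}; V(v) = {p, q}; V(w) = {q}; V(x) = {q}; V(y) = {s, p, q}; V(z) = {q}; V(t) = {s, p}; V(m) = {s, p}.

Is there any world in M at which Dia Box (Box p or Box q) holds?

No

Let φ = Dia Box (Box p or Box q). Evaluate φ at each world:
  u (successors {v, w, x, z, t, m}): φ is false.
  v (successors {u, w, m}): φ is false.
  w (successors {u, v, w, y, m}): φ is false.
  x (successors {w, x, z, t, m}): φ is false.
  y (successors {v, x}): φ is false.
  z (successors {v, w, z, m}): φ is false.
  t (successors {u, x, y, t, m}): φ is false.
  m (successors {w, x, y, z, t, m}): φ is false.
For instance, at x:
  At x: Dia Box (Box p or Box q) requires Box (Box p or Box q) at some successor in {w, x, z, t, m}.
    At w: Box (Box p or Box q) is false.
    At x: Box (Box p or Box q) is false.
    At z: Box (Box p or Box q) is false.
    At t: Box (Box p or Box q) is false.
    At m: Box (Box p or Box q) is false.
  So Dia Box (Box p or Box q) is false at x.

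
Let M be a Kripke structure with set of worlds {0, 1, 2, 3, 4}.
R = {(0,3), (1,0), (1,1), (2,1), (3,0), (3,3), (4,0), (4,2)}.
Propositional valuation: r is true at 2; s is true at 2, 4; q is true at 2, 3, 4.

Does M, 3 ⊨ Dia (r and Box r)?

No

At 3: Dia (r and Box r) requires r and Box r at some successor in {0, 3}.
  At 0: r and Box r is false.
  At 3: r and Box r is false.
So Dia (r and Box r) is false at 3.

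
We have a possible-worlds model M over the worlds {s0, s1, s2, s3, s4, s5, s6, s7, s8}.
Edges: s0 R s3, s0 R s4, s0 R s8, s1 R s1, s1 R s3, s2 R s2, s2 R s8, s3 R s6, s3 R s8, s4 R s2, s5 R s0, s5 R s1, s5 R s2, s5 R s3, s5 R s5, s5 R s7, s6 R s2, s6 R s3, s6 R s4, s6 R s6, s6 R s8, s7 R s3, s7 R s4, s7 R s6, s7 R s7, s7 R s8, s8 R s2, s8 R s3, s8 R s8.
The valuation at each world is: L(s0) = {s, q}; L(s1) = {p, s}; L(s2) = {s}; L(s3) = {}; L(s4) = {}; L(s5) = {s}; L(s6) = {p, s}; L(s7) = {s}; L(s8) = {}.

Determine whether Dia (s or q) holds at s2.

Recall that Dia ψ holds at a world iff ψ holds at some accessible world.
At s2: Dia (s or q) requires s or q at some successor in {s2, s8}.
  s or q holds at s2, so Dia (s or q) is true at s2.

Yes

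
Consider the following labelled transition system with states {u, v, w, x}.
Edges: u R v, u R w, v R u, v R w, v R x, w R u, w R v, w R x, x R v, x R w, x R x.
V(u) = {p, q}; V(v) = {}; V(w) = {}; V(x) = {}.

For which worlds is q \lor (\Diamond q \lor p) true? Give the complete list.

Let φ = q \lor (\Diamond q \lor p). Evaluate φ at each world:
  u (successors {v, w}): φ is true.
  v (successors {u, w, x}): φ is true.
  w (successors {u, v, x}): φ is true.
  x (successors {v, w, x}): φ is false.
For instance, at w:
  At w: q is false, \Diamond q \lor p is true, so q \lor (\Diamond q \lor p) is true.
    At w: \Diamond q is true, p is false, so \Diamond q \lor p is true.
      At w: \Diamond q requires q at some successor in {u, v, x}.
        q holds at u, so \Diamond q is true at w.
Satisfying worlds: {u, v, w}

u, v, w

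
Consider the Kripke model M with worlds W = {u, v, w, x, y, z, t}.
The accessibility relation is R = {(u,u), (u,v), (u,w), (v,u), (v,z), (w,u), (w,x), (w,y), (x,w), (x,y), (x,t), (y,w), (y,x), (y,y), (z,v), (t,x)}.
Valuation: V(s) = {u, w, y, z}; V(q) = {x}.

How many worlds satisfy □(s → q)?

Recall that □ψ holds at a world iff ψ holds at every accessible world, and ◇ψ holds iff ψ holds at some accessible world.
Let φ = □(s → q). Evaluate φ at each world:
  u (successors {u, v, w}): φ is false.
  v (successors {u, z}): φ is false.
  w (successors {u, x, y}): φ is false.
  x (successors {w, y, t}): φ is false.
  y (successors {w, x, y}): φ is false.
  z (successors {v}): φ is true.
  t (successors {x}): φ is true.
For instance, at t:
  At t: □(s → q) requires s → q at every successor {x}.
    At x: s → q is true.
  So □(s → q) is true at t.
Satisfying worlds: {z, t}

2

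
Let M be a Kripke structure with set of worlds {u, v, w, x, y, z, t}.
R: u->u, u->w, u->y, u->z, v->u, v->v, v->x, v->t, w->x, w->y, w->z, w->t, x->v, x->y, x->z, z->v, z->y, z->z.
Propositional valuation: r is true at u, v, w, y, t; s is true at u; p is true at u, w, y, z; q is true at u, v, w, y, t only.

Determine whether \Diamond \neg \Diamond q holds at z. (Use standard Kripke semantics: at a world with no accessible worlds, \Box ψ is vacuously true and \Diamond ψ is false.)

Yes

Recall that \Diamond ψ holds at a world iff ψ holds at some accessible world.
At z: \Diamond \neg \Diamond q requires \neg \Diamond q at some successor in {v, y, z}.
  \neg \Diamond q holds at y, so \Diamond \neg \Diamond q is true at z.
    At y: \Diamond q is false, so \neg \Diamond q is true.
      At y: no accessible worlds, so \Diamond q is false.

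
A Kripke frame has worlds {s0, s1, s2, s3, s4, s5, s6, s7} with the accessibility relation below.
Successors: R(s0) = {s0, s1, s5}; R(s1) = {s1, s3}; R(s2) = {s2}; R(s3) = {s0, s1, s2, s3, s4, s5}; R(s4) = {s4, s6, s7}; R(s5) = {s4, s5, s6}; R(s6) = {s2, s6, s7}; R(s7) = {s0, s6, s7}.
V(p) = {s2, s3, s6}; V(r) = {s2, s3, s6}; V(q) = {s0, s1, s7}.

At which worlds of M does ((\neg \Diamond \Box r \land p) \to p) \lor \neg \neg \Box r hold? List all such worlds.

s0, s1, s2, s3, s4, s5, s6, s7

Let φ = ((\neg \Diamond \Box r \land p) \to p) \lor \neg \neg \Box r. Evaluate φ at each world:
  s0 (successors {s0, s1, s5}): φ is true.
  s1 (successors {s1, s3}): φ is true.
  s2 (successors {s2}): φ is true.
  s3 (successors {s0, s1, s2, s3, s4, s5}): φ is true.
  s4 (successors {s4, s6, s7}): φ is true.
  s5 (successors {s4, s5, s6}): φ is true.
  s6 (successors {s2, s6, s7}): φ is true.
  s7 (successors {s0, s6, s7}): φ is true.
For instance, at s4:
  At s4: (\neg \Diamond \Box r \land p) \to p is true, \neg \neg \Box r is false, so ((\neg \Diamond \Box r \land p) \to p) \lor \neg \neg \Box r is true.
    At s4: \neg \Diamond \Box r \land p is false, p is false, so (\neg \Diamond \Box r \land p) \to p is true.
      At s4: \neg \Diamond \Box r is true, p is false, so \neg \Diamond \Box r \land p is false.
    At s4: \neg \Box r is true, so \neg \neg \Box r is false.
      At s4: \Box r is false, so \neg \Box r is true.
Satisfying worlds: {s0, s1, s2, s3, s4, s5, s6, s7}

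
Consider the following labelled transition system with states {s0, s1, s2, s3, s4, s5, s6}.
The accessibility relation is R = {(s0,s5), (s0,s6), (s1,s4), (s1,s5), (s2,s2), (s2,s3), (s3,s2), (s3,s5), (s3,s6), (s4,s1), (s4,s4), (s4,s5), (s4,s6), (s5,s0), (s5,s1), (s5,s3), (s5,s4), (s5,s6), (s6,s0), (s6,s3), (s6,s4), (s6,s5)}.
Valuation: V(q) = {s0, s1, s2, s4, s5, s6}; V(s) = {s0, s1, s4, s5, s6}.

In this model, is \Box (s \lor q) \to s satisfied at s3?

No

At s3: \Box (s \lor q) is true, s is false, so \Box (s \lor q) \to s is false.
  At s3: \Box (s \lor q) requires s \lor q at every successor {s2, s5, s6}.
    At s2: s \lor q is true.
    At s5: s \lor q is true.
    At s6: s \lor q is true.
  So \Box (s \lor q) is true at s3.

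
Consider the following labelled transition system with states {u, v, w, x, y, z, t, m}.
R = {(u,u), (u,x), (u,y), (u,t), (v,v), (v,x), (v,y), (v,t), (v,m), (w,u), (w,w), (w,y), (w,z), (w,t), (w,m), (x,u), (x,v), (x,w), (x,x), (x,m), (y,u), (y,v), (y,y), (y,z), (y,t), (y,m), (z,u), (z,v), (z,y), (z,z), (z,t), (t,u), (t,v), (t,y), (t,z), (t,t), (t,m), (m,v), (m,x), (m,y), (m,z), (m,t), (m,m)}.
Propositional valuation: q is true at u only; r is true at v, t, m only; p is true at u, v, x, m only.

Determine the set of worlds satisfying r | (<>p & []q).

Let φ = r | (<>p & []q). Evaluate φ at each world:
  u (successors {u, x, y, t}): φ is false.
  v (successors {v, x, y, t, m}): φ is true.
  w (successors {u, w, y, z, t, m}): φ is false.
  x (successors {u, v, w, x, m}): φ is false.
  y (successors {u, v, y, z, t, m}): φ is false.
  z (successors {u, v, y, z, t}): φ is false.
  t (successors {u, v, y, z, t, m}): φ is true.
  m (successors {v, x, y, z, t, m}): φ is true.
For instance, at w:
  At w: r is false, <>p & []q is false, so r | (<>p & []q) is false.
    At w: <>p is true, []q is false, so <>p & []q is false.
      At w: <>p requires p at some successor in {u, w, y, z, t, m}.
        p holds at u, so <>p is true at w.
      At w: []q requires q at every successor {u, w, y, z, t, m}.
        q fails at w, so []q is false at w.
Satisfying worlds: {v, t, m}

v, t, m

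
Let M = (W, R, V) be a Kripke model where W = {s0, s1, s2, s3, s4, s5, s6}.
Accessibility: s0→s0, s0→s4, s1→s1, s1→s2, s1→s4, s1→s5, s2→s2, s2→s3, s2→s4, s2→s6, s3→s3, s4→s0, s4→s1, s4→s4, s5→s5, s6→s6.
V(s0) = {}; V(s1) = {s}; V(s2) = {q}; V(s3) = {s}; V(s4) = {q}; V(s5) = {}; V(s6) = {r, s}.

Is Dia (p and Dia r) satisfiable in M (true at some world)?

No

Let φ = Dia (p and Dia r). Evaluate φ at each world:
  s0 (successors {s0, s4}): φ is false.
  s1 (successors {s1, s2, s4, s5}): φ is false.
  s2 (successors {s2, s3, s4, s6}): φ is false.
  s3 (successors {s3}): φ is false.
  s4 (successors {s0, s1, s4}): φ is false.
  s5 (successors {s5}): φ is false.
  s6 (successors {s6}): φ is false.
For instance, at s1:
  At s1: Dia (p and Dia r) requires p and Dia r at some successor in {s1, s2, s4, s5}.
    At s1: p and Dia r is false.
    At s2: p and Dia r is false.
    At s4: p and Dia r is false.
    At s5: p and Dia r is false.
  So Dia (p and Dia r) is false at s1.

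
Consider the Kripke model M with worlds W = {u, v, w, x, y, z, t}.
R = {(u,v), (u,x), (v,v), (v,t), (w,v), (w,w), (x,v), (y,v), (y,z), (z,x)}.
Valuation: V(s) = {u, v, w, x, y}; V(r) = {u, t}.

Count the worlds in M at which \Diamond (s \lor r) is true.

Recall that \Diamond ψ holds at a world iff ψ holds at some accessible world.
Let φ = \Diamond (s \lor r). Evaluate φ at each world:
  u (successors {v, x}): φ is true.
  v (successors {v, t}): φ is true.
  w (successors {v, w}): φ is true.
  x (successors {v}): φ is true.
  y (successors {v, z}): φ is true.
  z (successors {x}): φ is true.
  t (successors ∅): φ is false.
For instance, at u:
  At u: \Diamond (s \lor r) requires s \lor r at some successor in {v, x}.
    s \lor r holds at v, so \Diamond (s \lor r) is true at u.
Satisfying worlds: {u, v, w, x, y, z}

6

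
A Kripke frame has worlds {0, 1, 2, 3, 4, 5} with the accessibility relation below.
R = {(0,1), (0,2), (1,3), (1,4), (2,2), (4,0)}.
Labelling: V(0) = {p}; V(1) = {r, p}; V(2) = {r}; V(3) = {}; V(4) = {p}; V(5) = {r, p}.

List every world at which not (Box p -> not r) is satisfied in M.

Let φ = not (Box p -> not r). Evaluate φ at each world:
  0 (successors {1, 2}): φ is false.
  1 (successors {3, 4}): φ is false.
  2 (successors {2}): φ is false.
  3 (successors ∅): φ is false.
  4 (successors {0}): φ is false.
  5 (successors ∅): φ is true.
For instance, at 1:
  At 1: Box p -> not r is true, so not (Box p -> not r) is false.
    At 1: Box p is false, not r is false, so Box p -> not r is true.
      At 1: Box p requires p at every successor {3, 4}.
        p fails at 3, so Box p is false at 1.
Satisfying worlds: {5}

5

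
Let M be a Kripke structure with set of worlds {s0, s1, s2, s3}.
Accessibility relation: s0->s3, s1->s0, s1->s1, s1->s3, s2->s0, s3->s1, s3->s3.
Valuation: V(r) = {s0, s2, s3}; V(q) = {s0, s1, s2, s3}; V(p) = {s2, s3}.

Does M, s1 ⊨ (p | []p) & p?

No

At s1: p | []p is false, p is false, so (p | []p) & p is false.
  At s1: p is false, []p is false, so p | []p is false.
    At s1: []p requires p at every successor {s0, s1, s3}.
      p fails at s0, so []p is false at s1.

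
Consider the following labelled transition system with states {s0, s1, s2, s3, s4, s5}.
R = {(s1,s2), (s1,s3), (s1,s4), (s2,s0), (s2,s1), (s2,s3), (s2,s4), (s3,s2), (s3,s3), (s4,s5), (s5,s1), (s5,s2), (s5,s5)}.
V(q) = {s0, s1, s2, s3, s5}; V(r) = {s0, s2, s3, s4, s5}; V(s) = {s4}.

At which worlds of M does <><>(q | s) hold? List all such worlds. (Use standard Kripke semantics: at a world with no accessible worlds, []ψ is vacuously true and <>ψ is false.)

Let φ = <><>(q | s). Evaluate φ at each world:
  s0 (successors ∅): φ is false.
  s1 (successors {s2, s3, s4}): φ is true.
  s2 (successors {s0, s1, s3, s4}): φ is true.
  s3 (successors {s2, s3}): φ is true.
  s4 (successors {s5}): φ is true.
  s5 (successors {s1, s2, s5}): φ is true.
For instance, at s4:
  At s4: <><>(q | s) requires <>(q | s) at some successor in {s5}.
    <>(q | s) holds at s5, so <><>(q | s) is true at s4.
      At s5: <>(q | s) requires q | s at some successor in {s1, s2, s5}.
        q | s holds at s1, so <>(q | s) is true at s5.
Satisfying worlds: {s1, s2, s3, s4, s5}

s1, s2, s3, s4, s5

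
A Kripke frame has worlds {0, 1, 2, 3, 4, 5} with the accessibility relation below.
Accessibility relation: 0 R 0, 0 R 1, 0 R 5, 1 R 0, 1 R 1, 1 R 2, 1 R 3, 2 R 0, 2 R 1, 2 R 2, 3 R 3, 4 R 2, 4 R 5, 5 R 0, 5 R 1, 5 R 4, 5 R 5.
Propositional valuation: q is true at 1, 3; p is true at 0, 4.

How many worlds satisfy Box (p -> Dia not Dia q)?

Recall that Box ψ holds at a world iff ψ holds at every accessible world, and Dia ψ holds iff ψ holds at some accessible world.
Let φ = Box (p -> Dia not Dia q). Evaluate φ at each world:
  0 (successors {0, 1, 5}): φ is false.
  1 (successors {0, 1, 2, 3}): φ is false.
  2 (successors {0, 1, 2}): φ is false.
  3 (successors {3}): φ is true.
  4 (successors {2, 5}): φ is true.
  5 (successors {0, 1, 4, 5}): φ is false.
For instance, at 0:
  At 0: Box (p -> Dia not Dia q) requires p -> Dia not Dia q at every successor {0, 1, 5}.
    p -> Dia not Dia q fails at 0, so Box (p -> Dia not Dia q) is false at 0.
      At 0: p is true, Dia not Dia q is false, so p -> Dia not Dia q is false.
Satisfying worlds: {3, 4}

2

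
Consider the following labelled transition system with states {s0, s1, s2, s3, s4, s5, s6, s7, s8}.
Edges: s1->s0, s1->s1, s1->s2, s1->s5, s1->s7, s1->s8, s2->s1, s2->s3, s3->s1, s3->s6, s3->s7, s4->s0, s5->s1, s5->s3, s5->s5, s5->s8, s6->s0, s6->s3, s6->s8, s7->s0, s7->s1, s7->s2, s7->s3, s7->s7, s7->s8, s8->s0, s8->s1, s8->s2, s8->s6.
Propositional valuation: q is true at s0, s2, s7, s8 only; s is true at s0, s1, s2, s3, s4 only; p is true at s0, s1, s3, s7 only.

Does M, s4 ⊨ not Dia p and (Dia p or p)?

No

At s4: not Dia p is false, Dia p or p is true, so not Dia p and (Dia p or p) is false.
  At s4: Dia p is true, so not Dia p is false.
    At s4: Dia p requires p at some successor in {s0}.
      p holds at s0, so Dia p is true at s4.
  At s4: Dia p is true, p is false, so Dia p or p is true.
    At s4: Dia p requires p at some successor in {s0}.
      p holds at s0, so Dia p is true at s4.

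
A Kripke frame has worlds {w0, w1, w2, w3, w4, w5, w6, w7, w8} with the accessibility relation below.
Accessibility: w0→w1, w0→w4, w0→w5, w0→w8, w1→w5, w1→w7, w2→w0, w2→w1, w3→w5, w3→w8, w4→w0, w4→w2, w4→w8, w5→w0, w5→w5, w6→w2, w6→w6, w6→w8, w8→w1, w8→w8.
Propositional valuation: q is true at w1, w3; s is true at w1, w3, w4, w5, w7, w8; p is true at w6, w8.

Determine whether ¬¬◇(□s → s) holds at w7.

Recall that □ψ holds at a world iff ψ holds at every accessible world, and ◇ψ holds iff ψ holds at some accessible world.
At w7: ¬◇(□s → s) is true, so ¬¬◇(□s → s) is false.
  At w7: ◇(□s → s) is false, so ¬◇(□s → s) is true.
    At w7: no accessible worlds, so ◇(□s → s) is false.

No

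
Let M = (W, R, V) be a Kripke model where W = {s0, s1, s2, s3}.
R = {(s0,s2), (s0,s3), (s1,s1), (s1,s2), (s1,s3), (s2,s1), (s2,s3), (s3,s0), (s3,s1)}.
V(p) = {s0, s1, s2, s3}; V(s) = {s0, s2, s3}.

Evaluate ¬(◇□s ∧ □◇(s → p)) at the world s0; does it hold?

At s0: ◇□s ∧ □◇(s → p) is false, so ¬(◇□s ∧ □◇(s → p)) is true.
  At s0: ◇□s is false, □◇(s → p) is true, so ◇□s ∧ □◇(s → p) is false.
    At s0: ◇□s requires □s at some successor in {s2, s3}.
      At s2: □s is false.
      At s3: □s is false.
    So ◇□s is false at s0.
    At s0: □◇(s → p) requires ◇(s → p) at every successor {s2, s3}.
      At s2: ◇(s → p) is true.
      At s3: ◇(s → p) is true.
    So □◇(s → p) is true at s0.

Yes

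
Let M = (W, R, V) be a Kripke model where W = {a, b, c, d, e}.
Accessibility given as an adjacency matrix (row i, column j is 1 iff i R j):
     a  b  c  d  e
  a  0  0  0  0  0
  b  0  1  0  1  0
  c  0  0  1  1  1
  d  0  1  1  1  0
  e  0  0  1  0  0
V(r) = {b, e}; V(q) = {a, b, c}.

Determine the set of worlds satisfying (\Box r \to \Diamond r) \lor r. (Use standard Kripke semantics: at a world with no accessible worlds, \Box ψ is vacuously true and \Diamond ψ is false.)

Let φ = (\Box r \to \Diamond r) \lor r. Evaluate φ at each world:
  a (successors ∅): φ is false.
  b (successors {b, d}): φ is true.
  c (successors {c, d, e}): φ is true.
  d (successors {b, c, d}): φ is true.
  e (successors {c}): φ is true.
For instance, at d:
  At d: \Box r \to \Diamond r is true, r is false, so (\Box r \to \Diamond r) \lor r is true.
    At d: \Box r is false, \Diamond r is true, so \Box r \to \Diamond r is true.
      At d: \Box r requires r at every successor {b, c, d}.
        r fails at c, so \Box r is false at d.
      At d: \Diamond r requires r at some successor in {b, c, d}.
        r holds at b, so \Diamond r is true at d.
Satisfying worlds: {b, c, d, e}

b, c, d, e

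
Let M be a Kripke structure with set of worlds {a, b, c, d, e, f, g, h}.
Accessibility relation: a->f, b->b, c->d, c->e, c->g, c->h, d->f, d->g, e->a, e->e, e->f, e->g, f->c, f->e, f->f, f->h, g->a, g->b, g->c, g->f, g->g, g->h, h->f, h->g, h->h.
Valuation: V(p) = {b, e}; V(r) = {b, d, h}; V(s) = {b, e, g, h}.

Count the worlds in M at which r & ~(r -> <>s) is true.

Recall that <>ψ holds at a world iff ψ holds at some accessible world.
Let φ = r & ~(r -> <>s). Evaluate φ at each world:
  a (successors {f}): φ is false.
  b (successors {b}): φ is false.
  c (successors {d, e, g, h}): φ is false.
  d (successors {f, g}): φ is false.
  e (successors {a, e, f, g}): φ is false.
  f (successors {c, e, f, h}): φ is false.
  g (successors {a, b, c, f, g, h}): φ is false.
  h (successors {f, g, h}): φ is false.
For instance, at e:
  At e: r is false, ~(r -> <>s) is false, so r & ~(r -> <>s) is false.
    At e: r -> <>s is true, so ~(r -> <>s) is false.
      At e: r is false, <>s is true, so r -> <>s is true.
Satisfying worlds: none.

0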